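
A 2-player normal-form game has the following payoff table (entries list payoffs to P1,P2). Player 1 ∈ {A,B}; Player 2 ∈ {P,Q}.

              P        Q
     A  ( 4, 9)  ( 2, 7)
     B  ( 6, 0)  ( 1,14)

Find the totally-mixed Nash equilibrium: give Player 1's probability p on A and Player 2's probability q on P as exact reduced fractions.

p=7/8, q=1/3

P1 indiff ⇒ q·4+(1-q)·2 = q·6+(1-q)·1 ⇒ q(-2) = (1-q)(-1) ⇒ q = 1/3
P2 indiff ⇒ p·9+(1-p)·0 = p·7+(1-p)·14 ⇒ p(2) = (1-p)(14) ⇒ p = 7/8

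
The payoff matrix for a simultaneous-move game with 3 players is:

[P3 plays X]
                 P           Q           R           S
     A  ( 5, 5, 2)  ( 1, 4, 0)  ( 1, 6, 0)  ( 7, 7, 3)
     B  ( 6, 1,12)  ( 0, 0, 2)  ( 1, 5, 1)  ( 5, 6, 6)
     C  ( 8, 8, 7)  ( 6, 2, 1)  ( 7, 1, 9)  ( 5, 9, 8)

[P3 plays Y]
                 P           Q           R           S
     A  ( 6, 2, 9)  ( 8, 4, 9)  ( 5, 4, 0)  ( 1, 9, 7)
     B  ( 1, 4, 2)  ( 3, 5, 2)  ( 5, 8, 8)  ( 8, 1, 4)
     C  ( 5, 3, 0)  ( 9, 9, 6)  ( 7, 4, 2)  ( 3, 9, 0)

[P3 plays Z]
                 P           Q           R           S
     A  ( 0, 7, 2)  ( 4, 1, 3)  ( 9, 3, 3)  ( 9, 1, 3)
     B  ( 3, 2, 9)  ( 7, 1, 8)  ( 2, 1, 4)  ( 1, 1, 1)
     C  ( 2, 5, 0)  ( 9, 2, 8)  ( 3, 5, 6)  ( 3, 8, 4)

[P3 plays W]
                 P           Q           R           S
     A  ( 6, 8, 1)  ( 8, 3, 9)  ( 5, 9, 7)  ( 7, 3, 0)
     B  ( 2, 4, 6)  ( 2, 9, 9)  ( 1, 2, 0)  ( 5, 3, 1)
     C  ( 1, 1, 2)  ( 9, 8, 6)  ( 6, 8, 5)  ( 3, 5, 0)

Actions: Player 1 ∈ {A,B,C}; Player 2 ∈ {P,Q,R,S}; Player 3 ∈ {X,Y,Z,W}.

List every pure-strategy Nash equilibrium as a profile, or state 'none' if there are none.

PSNE: ∅

(A,P,X): not NE [P1→C gives 8>5; P2→S gives 7>5; P3→Y gives 9>2]
(A,P,Y): not NE [P2→S gives 9>2]
(A,P,Z): not NE [P1→B gives 3>0; P3→Y gives 9>2]
(A,P,W): not NE [P2→R gives 9>8; P3→Y gives 9>1]
(A,Q,X): not NE [P1→C gives 6>1; P2→S gives 7>4; P3→W gives 9>0]
(A,Q,Y): not NE [P1→C gives 9>8; P2→S gives 9>4]
(A,Q,Z): not NE [P1→C gives 9>4; P2→P gives 7>1; P3→W gives 9>3]
(A,Q,W): not NE [P1→C gives 9>8; P2→R gives 9>3]
(A,R,X): not NE [P1→C gives 7>1; P2→S gives 7>6; P3→W gives 7>0]
(A,R,Y): not NE [P1→C gives 7>5; P2→S gives 9>4; P3→W gives 7>0]
(A,R,Z): not NE [P2→P gives 7>3; P3→W gives 7>3]
(A,R,W): not NE [P1→C gives 6>5]
(A,S,X): not NE [P3→Y gives 7>3]
(A,S,Y): not NE [P1→B gives 8>1]
(A,S,Z): not NE [P2→P gives 7>1; P3→Y gives 7>3]
(A,S,W): not NE [P2→R gives 9>3; P3→Y gives 7>0]
(B,P,X): not NE [P1→C gives 8>6; P2→S gives 6>1]
(B,P,Y): not NE [P1→A gives 6>1; P2→R gives 8>4; P3→X gives 12>2]
(B,P,Z): not NE [P3→X gives 12>9]
(B,P,W): not NE [P1→A gives 6>2; P2→Q gives 9>4; P3→X gives 12>6]
(B,Q,X): not NE [P1→C gives 6>0; P2→S gives 6>0; P3→W gives 9>2]
(B,Q,Y): not NE [P1→C gives 9>3; P2→R gives 8>5; P3→W gives 9>2]
(B,Q,Z): not NE [P1→C gives 9>7; P2→P gives 2>1; P3→W gives 9>8]
(B,Q,W): not NE [P1→C gives 9>2]
(B,R,X): not NE [P1→C gives 7>1; P2→S gives 6>5; P3→Y gives 8>1]
(B,R,Y): not NE [P1→C gives 7>5]
(B,R,Z): not NE [P1→A gives 9>2; P2→P gives 2>1; P3→Y gives 8>4]
(B,R,W): not NE [P1→C gives 6>1; P2→Q gives 9>2; P3→Y gives 8>0]
(B,S,X): not NE [P1→A gives 7>5]
(B,S,Y): not NE [P2→R gives 8>1; P3→X gives 6>4]
(B,S,Z): not NE [P1→A gives 9>1; P2→P gives 2>1; P3→X gives 6>1]
(B,S,W): not NE [P1→A gives 7>5; P2→Q gives 9>3; P3→X gives 6>1]
(C,P,X): not NE [P2→S gives 9>8]
(C,P,Y): not NE [P1→A gives 6>5; P2→S gives 9>3; P3→X gives 7>0]
(C,P,Z): not NE [P1→B gives 3>2; P2→S gives 8>5; P3→X gives 7>0]
(C,P,W): not NE [P1→A gives 6>1; P2→R gives 8>1; P3→X gives 7>2]
(C,Q,X): not NE [P2→S gives 9>2; P3→Z gives 8>1]
(C,Q,Y): not NE [P3→Z gives 8>6]
(C,Q,Z): not NE [P2→S gives 8>2]
(C,Q,W): not NE [P3→Z gives 8>6]
(C,R,X): not NE [P2→S gives 9>1]
(C,R,Y): not NE [P2→S gives 9>4; P3→X gives 9>2]
(C,R,Z): not NE [P1→A gives 9>3; P2→S gives 8>5; P3→X gives 9>6]
(C,R,W): not NE [P3→X gives 9>5]
(C,S,X): not NE [P1→A gives 7>5]
(C,S,Y): not NE [P1→B gives 8>3; P3→X gives 8>0]
(C,S,Z): not NE [P1→A gives 9>3; P3→X gives 8>4]
(C,S,W): not NE [P1→A gives 7>3; P2→R gives 8>5; P3→X gives 8>0]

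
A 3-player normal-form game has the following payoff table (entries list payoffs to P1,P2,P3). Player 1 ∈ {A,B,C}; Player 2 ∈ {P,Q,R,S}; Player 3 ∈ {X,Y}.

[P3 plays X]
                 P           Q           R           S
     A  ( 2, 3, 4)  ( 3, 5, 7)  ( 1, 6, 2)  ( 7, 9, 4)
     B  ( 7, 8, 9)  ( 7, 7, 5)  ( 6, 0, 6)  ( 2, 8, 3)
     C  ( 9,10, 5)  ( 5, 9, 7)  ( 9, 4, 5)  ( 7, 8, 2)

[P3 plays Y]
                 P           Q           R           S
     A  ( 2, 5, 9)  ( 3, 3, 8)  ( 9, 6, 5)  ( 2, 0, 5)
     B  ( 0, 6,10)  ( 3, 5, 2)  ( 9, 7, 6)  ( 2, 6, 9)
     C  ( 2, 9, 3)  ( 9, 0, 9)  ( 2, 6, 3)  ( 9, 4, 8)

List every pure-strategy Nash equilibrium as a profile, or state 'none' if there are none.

(A,P,X): not NE [P1→C gives 9>2; P2→S gives 9>3; P3→Y gives 9>4]
(A,P,Y): not NE [P2→R gives 6>5]
(A,Q,X): not NE [P1→B gives 7>3; P2→S gives 9>5; P3→Y gives 8>7]
(A,Q,Y): not NE [P1→C gives 9>3; P2→R gives 6>3]
(A,R,X): not NE [P1→C gives 9>1; P2→S gives 9>6; P3→Y gives 5>2]
(A,R,Y): NE
(A,S,X): not NE [P3→Y gives 5>4]
(A,S,Y): not NE [P1→C gives 9>2; P2→R gives 6>0]
(B,P,X): not NE [P1→C gives 9>7; P3→Y gives 10>9]
(B,P,Y): not NE [P1→C gives 2>0; P2→R gives 7>6]
(B,Q,X): not NE [P2→S gives 8>7]
(B,Q,Y): not NE [P1→C gives 9>3; P2→R gives 7>5; P3→X gives 5>2]
(B,R,X): not NE [P1→C gives 9>6; P2→S gives 8>0]
(B,R,Y): NE
(B,S,X): not NE [P1→C gives 7>2; P3→Y gives 9>3]
(B,S,Y): not NE [P1→C gives 9>2; P2→R gives 7>6]
(C,P,X): NE
(C,P,Y): not NE [P3→X gives 5>3]
(C,Q,X): not NE [P1→B gives 7>5; P2→P gives 10>9; P3→Y gives 9>7]
(C,Q,Y): not NE [P2→P gives 9>0]
(C,R,X): not NE [P2→P gives 10>4]
(C,R,Y): not NE [P1→B gives 9>2; P2→P gives 9>6; P3→X gives 5>3]
(C,S,X): not NE [P2→P gives 10>8; P3→Y gives 8>2]
(C,S,Y): not NE [P2→P gives 9>4]

PSNE = {(A,R,Y), (B,R,Y), (C,P,X)}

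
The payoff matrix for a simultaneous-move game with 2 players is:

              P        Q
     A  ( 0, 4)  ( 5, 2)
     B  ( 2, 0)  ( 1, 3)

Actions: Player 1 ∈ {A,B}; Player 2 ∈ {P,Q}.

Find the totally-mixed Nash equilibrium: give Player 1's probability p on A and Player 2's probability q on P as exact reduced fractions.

(p,q) = (3/5, 2/3)

P1 indiff ⇒ q·0+(1-q)·5 = q·2+(1-q)·1 ⇒ q(-2) = (1-q)(-4) ⇒ q = 2/3
P2 indiff ⇒ p·4+(1-p)·0 = p·2+(1-p)·3 ⇒ p(2) = (1-p)(3) ⇒ p = 3/5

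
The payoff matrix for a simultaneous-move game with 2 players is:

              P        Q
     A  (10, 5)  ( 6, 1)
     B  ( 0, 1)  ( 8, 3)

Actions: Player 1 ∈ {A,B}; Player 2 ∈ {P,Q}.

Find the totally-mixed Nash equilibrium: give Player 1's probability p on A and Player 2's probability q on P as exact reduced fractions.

P1 indiff ⇒ q·10+(1-q)·6 = q·0+(1-q)·8 ⇒ q(10) = (1-q)(2) ⇒ q = 1/6
P2 indiff ⇒ p·5+(1-p)·1 = p·1+(1-p)·3 ⇒ p(4) = (1-p)(2) ⇒ p = 1/3

P1 mixes 1/3 on A; P2 mixes 1/6 on P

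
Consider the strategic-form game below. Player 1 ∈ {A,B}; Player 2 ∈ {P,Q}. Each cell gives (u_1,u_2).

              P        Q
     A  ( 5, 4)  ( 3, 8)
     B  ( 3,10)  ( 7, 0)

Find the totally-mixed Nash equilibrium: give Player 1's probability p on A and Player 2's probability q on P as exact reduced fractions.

P1 indiff ⇒ q·5+(1-q)·3 = q·3+(1-q)·7 ⇒ q(2) = (1-q)(4) ⇒ q = 2/3
P2 indiff ⇒ p·4+(1-p)·10 = p·8+(1-p)·0 ⇒ p(-4) = (1-p)(-10) ⇒ p = 5/7

P1 mixes 5/7 on A; P2 mixes 2/3 on P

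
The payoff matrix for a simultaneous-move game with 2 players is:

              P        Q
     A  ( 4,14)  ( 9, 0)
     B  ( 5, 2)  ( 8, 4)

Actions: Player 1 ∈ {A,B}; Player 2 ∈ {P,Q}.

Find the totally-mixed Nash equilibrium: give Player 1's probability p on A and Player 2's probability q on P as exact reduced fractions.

(p,q) = (1/8, 1/2)

P1 indiff ⇒ q·4+(1-q)·9 = q·5+(1-q)·8 ⇒ q(-1) = (1-q)(-1) ⇒ q = 1/2
P2 indiff ⇒ p·14+(1-p)·2 = p·0+(1-p)·4 ⇒ p(14) = (1-p)(2) ⇒ p = 1/8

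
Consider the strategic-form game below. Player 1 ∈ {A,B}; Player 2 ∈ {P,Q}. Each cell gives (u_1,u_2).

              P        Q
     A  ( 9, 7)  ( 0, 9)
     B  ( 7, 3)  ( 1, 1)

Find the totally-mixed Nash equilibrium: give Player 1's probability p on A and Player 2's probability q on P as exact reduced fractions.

P1 indiff ⇒ q·9+(1-q)·0 = q·7+(1-q)·1 ⇒ q(2) = (1-q)(1) ⇒ q = 1/3
P2 indiff ⇒ p·7+(1-p)·3 = p·9+(1-p)·1 ⇒ p(-2) = (1-p)(-2) ⇒ p = 1/2

p=1/2, q=1/3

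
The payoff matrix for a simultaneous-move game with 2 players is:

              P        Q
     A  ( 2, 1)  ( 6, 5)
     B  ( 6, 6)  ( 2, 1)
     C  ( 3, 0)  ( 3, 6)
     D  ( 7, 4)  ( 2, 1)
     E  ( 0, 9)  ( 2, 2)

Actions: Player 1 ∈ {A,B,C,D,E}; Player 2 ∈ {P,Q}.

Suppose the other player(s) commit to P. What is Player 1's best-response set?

P1 best: {D}

u_1(A vs P) = 2
u_1(B vs P) = 6
u_1(C vs P) = 3
u_1(D vs P) = 7
u_1(E vs P) = 0
max payoff 7 at {D}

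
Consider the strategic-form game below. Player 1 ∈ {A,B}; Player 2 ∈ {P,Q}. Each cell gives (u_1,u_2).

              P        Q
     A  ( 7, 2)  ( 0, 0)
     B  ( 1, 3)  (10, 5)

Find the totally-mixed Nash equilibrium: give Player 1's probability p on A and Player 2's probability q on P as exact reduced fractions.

P1 indiff ⇒ q·7+(1-q)·0 = q·1+(1-q)·10 ⇒ q(6) = (1-q)(10) ⇒ q = 5/8
P2 indiff ⇒ p·2+(1-p)·3 = p·0+(1-p)·5 ⇒ p(2) = (1-p)(2) ⇒ p = 1/2

P1 mixes 1/2 on A; P2 mixes 5/8 on P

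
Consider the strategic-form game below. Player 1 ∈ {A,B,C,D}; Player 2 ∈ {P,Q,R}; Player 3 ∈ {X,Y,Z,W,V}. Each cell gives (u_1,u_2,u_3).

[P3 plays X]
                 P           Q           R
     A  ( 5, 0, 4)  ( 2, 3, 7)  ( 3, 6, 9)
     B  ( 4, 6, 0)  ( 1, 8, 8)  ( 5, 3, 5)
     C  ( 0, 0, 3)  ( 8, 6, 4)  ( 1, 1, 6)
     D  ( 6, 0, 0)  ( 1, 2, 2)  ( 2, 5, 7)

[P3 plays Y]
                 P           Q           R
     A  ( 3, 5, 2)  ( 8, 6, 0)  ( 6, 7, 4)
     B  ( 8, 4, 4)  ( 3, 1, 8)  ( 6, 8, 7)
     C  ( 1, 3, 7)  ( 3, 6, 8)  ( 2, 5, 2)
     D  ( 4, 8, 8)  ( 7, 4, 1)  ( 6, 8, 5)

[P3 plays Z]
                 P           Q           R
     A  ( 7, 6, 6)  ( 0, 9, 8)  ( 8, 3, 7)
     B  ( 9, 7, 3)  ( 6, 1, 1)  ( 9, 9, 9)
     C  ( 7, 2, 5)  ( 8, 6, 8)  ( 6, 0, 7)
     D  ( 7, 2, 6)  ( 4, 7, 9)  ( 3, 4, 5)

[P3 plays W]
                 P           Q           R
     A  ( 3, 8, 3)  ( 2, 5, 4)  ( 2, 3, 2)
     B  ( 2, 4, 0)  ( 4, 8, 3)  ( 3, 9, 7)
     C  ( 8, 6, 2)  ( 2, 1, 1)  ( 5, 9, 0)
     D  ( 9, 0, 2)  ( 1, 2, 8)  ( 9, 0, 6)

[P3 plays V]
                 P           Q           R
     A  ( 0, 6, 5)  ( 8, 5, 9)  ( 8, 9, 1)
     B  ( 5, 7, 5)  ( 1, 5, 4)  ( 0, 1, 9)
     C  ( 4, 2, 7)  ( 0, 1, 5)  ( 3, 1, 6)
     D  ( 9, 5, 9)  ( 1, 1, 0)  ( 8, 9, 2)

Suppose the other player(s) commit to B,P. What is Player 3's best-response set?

u_3(X vs B,P) = 0
u_3(Y vs B,P) = 4
u_3(Z vs B,P) = 3
u_3(W vs B,P) = 0
u_3(V vs B,P) = 5
max payoff 5 at {V}

BR_3 = {V}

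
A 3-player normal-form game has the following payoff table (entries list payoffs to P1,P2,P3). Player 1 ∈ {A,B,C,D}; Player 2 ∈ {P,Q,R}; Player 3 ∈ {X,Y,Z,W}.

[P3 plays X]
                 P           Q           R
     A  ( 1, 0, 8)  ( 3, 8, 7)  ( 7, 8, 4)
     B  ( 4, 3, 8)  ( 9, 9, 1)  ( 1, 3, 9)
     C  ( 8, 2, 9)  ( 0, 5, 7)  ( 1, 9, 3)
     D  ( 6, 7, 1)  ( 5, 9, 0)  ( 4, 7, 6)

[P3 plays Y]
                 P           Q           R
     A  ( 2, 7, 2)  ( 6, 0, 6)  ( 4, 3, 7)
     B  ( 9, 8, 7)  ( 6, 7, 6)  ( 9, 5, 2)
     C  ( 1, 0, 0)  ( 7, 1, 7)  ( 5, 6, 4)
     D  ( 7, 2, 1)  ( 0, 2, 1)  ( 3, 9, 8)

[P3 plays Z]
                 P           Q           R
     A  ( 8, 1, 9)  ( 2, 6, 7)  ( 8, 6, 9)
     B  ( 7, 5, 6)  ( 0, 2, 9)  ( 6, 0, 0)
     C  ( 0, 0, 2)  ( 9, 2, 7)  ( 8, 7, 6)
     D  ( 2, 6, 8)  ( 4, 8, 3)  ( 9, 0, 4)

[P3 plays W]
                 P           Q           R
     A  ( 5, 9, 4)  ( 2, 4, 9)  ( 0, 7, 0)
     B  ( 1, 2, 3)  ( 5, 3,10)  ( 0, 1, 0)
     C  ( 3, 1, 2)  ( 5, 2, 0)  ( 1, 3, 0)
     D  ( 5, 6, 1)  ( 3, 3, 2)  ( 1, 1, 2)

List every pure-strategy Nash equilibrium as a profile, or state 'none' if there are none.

Nash profiles: (B,Q,W)

(A,P,X): not NE [P1→C gives 8>1; P2→R gives 8>0; P3→Z gives 9>8]
(A,P,Y): not NE [P1→B gives 9>2; P3→Z gives 9>2]
(A,P,Z): not NE [P2→R gives 6>1]
(A,P,W): not NE [P3→Z gives 9>4]
(A,Q,X): not NE [P1→B gives 9>3; P3→W gives 9>7]
(A,Q,Y): not NE [P1→C gives 7>6; P2→P gives 7>0; P3→W gives 9>6]
(A,Q,Z): not NE [P1→C gives 9>2; P3→W gives 9>7]
(A,Q,W): not NE [P1→C gives 5>2; P2→P gives 9>4]
(A,R,X): not NE [P3→Z gives 9>4]
(A,R,Y): not NE [P1→B gives 9>4; P2→P gives 7>3; P3→Z gives 9>7]
(A,R,Z): not NE [P1→D gives 9>8]
(A,R,W): not NE [P1→D gives 1>0; P2→P gives 9>7; P3→Z gives 9>0]
(B,P,X): not NE [P1→C gives 8>4; P2→Q gives 9>3]
(B,P,Y): not NE [P3→X gives 8>7]
(B,P,Z): not NE [P1→A gives 8>7; P3→X gives 8>6]
(B,P,W): not NE [P1→D gives 5>1; P2→Q gives 3>2; P3→X gives 8>3]
(B,Q,X): not NE [P3→W gives 10>1]
(B,Q,Y): not NE [P1→C gives 7>6; P2→P gives 8>7; P3→W gives 10>6]
(B,Q,Z): not NE [P1→C gives 9>0; P2→P gives 5>2; P3→W gives 10>9]
(B,Q,W): NE
(B,R,X): not NE [P1→A gives 7>1; P2→Q gives 9>3]
(B,R,Y): not NE [P2→P gives 8>5; P3→X gives 9>2]
(B,R,Z): not NE [P1→D gives 9>6; P2→P gives 5>0; P3→X gives 9>0]
(B,R,W): not NE [P1→D gives 1>0; P2→Q gives 3>1; P3→X gives 9>0]
(C,P,X): not NE [P2→R gives 9>2]
(C,P,Y): not NE [P1→B gives 9>1; P2→R gives 6>0; P3→X gives 9>0]
(C,P,Z): not NE [P1→A gives 8>0; P2→R gives 7>0; P3→X gives 9>2]
(C,P,W): not NE [P1→D gives 5>3; P2→R gives 3>1; P3→X gives 9>2]
(C,Q,X): not NE [P1→B gives 9>0; P2→R gives 9>5]
(C,Q,Y): not NE [P2→R gives 6>1]
(C,Q,Z): not NE [P2→R gives 7>2]
(C,Q,W): not NE [P2→R gives 3>2; P3→Z gives 7>0]
(C,R,X): not NE [P1→A gives 7>1; P3→Z gives 6>3]
(C,R,Y): not NE [P1→B gives 9>5; P3→Z gives 6>4]
(C,R,Z): not NE [P1→D gives 9>8]
(C,R,W): not NE [P3→Z gives 6>0]
(D,P,X): not NE [P1→C gives 8>6; P2→Q gives 9>7; P3→Z gives 8>1]
(D,P,Y): not NE [P1→B gives 9>7; P2→R gives 9>2; P3→Z gives 8>1]
(D,P,Z): not NE [P1→A gives 8>2; P2→Q gives 8>6]
(D,P,W): not NE [P3→Z gives 8>1]
(D,Q,X): not NE [P1→B gives 9>5; P3→Z gives 3>0]
(D,Q,Y): not NE [P1→C gives 7>0; P2→R gives 9>2; P3→Z gives 3>1]
(D,Q,Z): not NE [P1→C gives 9>4]
(D,Q,W): not NE [P1→C gives 5>3; P2→P gives 6>3; P3→Z gives 3>2]
(D,R,X): not NE [P1→A gives 7>4; P2→Q gives 9>7; P3→Y gives 8>6]
(D,R,Y): not NE [P1→B gives 9>3]
(D,R,Z): not NE [P2→Q gives 8>0; P3→Y gives 8>4]
(D,R,W): not NE [P2→P gives 6>1; P3→Y gives 8>2]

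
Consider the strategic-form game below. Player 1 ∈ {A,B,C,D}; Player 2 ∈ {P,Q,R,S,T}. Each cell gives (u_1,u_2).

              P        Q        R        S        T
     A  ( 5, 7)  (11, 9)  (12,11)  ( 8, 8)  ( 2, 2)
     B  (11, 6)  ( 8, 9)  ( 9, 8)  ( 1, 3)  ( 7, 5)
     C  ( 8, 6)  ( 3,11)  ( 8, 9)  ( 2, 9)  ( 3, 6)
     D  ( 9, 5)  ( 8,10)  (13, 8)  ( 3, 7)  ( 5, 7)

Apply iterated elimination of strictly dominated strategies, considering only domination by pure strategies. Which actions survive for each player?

Remaining: P1:{A,D} P2:{Q,R}

P1 drop C (D beats it: P:9>8 Q:8>3 R:13>8 S:3>2 T:5>3)
P2 drop P (Q beats it: A:9>7 B:9>6 D:10>5)
P2 drop S (Q beats it: A:9>8 B:9>3 D:10>7)
P2 drop T (Q beats it: A:9>2 B:9>5 D:10>7)
P1 drop B (A beats it: Q:11>8 R:12>9)
P1→{A,D} P2→{Q,R}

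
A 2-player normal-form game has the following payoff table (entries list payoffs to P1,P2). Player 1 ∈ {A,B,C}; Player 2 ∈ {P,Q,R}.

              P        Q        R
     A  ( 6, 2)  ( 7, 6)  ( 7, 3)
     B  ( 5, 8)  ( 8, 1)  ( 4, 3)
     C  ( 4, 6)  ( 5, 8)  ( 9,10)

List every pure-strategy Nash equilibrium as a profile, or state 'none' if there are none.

(A,P): not NE [P2→Q gives 6>2]
(A,Q): not NE [P1→B gives 8>7]
(A,R): not NE [P1→C gives 9>7; P2→Q gives 6>3]
(B,P): not NE [P1→A gives 6>5]
(B,Q): not NE [P2→P gives 8>1]
(B,R): not NE [P1→C gives 9>4; P2→P gives 8>3]
(C,P): not NE [P1→A gives 6>4; P2→R gives 10>6]
(C,Q): not NE [P1→B gives 8>5; P2→R gives 10>8]
(C,R): NE

PSNE = {(C,R)}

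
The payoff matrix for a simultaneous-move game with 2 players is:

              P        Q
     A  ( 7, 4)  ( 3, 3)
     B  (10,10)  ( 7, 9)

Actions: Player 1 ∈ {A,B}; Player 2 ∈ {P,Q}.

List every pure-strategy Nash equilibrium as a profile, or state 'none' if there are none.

(A,P): not NE [P1→B gives 10>7]
(A,Q): not NE [P1→B gives 7>3; P2→P gives 4>3]
(B,P): NE
(B,Q): not NE [P2→P gives 10>9]

NE set: (B,P)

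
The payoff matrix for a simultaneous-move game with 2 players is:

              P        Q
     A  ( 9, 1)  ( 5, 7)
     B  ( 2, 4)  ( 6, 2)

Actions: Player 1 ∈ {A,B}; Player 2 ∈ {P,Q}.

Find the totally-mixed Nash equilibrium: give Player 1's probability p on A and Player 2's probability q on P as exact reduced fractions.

p=1/4, q=1/8

P1 indiff ⇒ q·9+(1-q)·5 = q·2+(1-q)·6 ⇒ q(7) = (1-q)(1) ⇒ q = 1/8
P2 indiff ⇒ p·1+(1-p)·4 = p·7+(1-p)·2 ⇒ p(-6) = (1-p)(-2) ⇒ p = 1/4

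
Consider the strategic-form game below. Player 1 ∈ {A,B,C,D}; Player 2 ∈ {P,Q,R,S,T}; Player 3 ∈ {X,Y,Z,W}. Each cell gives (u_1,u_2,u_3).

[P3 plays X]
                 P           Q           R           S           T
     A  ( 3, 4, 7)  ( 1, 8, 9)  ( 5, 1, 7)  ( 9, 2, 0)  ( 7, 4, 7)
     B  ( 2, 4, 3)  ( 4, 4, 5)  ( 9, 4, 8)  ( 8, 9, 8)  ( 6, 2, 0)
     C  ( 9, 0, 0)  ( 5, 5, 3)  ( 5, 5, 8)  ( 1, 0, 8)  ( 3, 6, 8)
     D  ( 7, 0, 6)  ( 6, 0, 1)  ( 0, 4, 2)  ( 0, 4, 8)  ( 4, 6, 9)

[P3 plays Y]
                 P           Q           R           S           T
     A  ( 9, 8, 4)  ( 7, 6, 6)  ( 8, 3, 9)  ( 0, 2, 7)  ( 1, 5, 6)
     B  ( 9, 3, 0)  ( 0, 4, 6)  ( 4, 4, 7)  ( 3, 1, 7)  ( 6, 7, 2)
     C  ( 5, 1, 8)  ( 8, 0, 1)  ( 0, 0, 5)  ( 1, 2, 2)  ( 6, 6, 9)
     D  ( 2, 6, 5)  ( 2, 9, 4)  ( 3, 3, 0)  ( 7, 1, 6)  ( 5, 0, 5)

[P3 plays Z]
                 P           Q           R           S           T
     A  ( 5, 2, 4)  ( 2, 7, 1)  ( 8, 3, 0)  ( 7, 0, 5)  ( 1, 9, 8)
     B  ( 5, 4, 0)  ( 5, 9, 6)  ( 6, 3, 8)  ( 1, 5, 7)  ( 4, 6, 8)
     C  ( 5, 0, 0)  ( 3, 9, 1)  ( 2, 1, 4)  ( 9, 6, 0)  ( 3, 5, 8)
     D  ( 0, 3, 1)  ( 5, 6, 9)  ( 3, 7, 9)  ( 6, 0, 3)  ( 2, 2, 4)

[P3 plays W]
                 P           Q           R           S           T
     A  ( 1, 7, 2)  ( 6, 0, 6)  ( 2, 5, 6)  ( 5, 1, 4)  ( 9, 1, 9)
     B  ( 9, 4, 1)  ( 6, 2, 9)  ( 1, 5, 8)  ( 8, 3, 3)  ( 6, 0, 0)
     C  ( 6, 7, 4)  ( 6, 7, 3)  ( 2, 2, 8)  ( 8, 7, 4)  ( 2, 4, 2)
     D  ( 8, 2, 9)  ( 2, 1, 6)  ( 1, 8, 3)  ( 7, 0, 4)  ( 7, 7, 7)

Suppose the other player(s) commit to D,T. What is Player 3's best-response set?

u_3(X vs D,T) = 9
u_3(Y vs D,T) = 5
u_3(Z vs D,T) = 4
u_3(W vs D,T) = 7
max payoff 9 at {X}

argmax u_3 = {X}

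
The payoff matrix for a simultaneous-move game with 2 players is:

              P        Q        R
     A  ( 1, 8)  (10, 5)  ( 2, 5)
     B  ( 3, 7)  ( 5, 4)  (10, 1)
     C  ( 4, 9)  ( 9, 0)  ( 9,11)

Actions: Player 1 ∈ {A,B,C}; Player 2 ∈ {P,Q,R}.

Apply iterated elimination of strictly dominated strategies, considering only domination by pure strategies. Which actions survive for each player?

IESDS → P1:{B,C} P2:{P,R}

P2 drop Q (P beats it: A:8>5 B:7>4 C:9>0)
P1 drop A (B beats it: P:3>1 R:10>2)
P1→{B,C} P2→{P,R}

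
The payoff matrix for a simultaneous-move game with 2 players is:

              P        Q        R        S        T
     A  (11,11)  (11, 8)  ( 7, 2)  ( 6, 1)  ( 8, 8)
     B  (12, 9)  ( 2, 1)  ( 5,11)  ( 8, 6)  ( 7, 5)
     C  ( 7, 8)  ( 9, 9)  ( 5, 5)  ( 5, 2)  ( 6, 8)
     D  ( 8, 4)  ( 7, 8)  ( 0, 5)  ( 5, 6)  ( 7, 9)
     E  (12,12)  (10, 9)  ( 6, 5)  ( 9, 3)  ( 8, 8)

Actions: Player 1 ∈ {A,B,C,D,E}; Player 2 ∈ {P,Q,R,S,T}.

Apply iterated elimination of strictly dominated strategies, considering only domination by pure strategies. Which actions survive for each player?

P1 drop C (A beats it: P:11>7 Q:11>9 R:7>5 S:6>5 T:8>6)
P1 drop D (A beats it: P:11>8 Q:11>7 R:7>0 S:6>5 T:8>7)
P2 drop Q (P beats it: A:11>8 B:9>1 E:12>9)
P2 drop S (P beats it: A:11>1 B:9>6 E:12>3)
P2 drop T (P beats it: A:11>8 B:9>5 E:12>8)
P1→{A,B,E} P2→{P,R}

Survivors P1:{A,B,E} P2:{P,R}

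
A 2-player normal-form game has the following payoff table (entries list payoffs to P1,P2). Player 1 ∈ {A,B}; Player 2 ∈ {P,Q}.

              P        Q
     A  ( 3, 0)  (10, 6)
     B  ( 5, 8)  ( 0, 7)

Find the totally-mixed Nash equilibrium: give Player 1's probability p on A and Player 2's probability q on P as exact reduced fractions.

P1 mixes 1/7 on A; P2 mixes 5/6 on P

P1 indiff ⇒ q·3+(1-q)·10 = q·5+(1-q)·0 ⇒ q(-2) = (1-q)(-10) ⇒ q = 5/6
P2 indiff ⇒ p·0+(1-p)·8 = p·6+(1-p)·7 ⇒ p(-6) = (1-p)(-1) ⇒ p = 1/7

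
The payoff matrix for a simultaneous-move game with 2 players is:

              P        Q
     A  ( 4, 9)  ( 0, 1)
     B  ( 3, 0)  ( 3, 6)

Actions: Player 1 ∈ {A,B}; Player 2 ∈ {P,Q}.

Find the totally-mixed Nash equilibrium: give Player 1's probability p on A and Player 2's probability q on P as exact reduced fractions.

P1 indiff ⇒ q·4+(1-q)·0 = q·3+(1-q)·3 ⇒ q(1) = (1-q)(3) ⇒ q = 3/4
P2 indiff ⇒ p·9+(1-p)·0 = p·1+(1-p)·6 ⇒ p(8) = (1-p)(6) ⇒ p = 3/7

P1 mixes 3/7 on A; P2 mixes 3/4 on P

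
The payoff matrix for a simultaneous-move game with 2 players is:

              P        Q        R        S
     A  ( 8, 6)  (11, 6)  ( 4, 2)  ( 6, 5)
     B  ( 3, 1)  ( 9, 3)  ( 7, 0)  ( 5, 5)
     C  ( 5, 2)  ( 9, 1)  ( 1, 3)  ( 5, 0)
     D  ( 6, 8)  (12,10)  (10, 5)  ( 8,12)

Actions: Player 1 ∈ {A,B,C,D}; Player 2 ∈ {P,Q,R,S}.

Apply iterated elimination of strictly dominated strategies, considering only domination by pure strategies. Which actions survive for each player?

P1 drop B (D beats it: P:6>3 Q:12>9 R:10>7 S:8>5)
P1 drop C (A beats it: P:8>5 Q:11>9 R:4>1 S:6>5)
P2 drop R (P beats it: A:6>2 D:8>5)
P1→{A,D} P2→{P,Q,S}

IESDS → P1:{A,D} P2:{P,Q,S}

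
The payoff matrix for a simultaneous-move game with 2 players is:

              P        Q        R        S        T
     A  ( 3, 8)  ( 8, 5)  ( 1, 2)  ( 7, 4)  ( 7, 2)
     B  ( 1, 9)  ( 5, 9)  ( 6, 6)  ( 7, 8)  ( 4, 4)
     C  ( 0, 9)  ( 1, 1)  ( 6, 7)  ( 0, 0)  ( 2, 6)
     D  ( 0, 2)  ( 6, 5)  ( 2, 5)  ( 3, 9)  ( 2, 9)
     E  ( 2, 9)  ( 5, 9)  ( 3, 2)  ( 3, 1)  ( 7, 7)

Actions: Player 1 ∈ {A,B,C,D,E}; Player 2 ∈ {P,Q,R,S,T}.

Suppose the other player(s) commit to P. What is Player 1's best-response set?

P1 best: {A}

u_1(A vs P) = 3
u_1(B vs P) = 1
u_1(C vs P) = 0
u_1(D vs P) = 0
u_1(E vs P) = 2
max payoff 3 at {A}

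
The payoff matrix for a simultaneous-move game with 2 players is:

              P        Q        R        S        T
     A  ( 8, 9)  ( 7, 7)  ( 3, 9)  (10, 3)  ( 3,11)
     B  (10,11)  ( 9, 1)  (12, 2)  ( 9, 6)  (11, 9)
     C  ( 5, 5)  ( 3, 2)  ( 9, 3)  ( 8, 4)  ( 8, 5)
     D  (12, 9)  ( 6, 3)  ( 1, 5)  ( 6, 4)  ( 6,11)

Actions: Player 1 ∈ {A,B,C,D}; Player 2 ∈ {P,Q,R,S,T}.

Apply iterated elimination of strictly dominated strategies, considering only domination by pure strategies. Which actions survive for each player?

P1 drop C (B beats it: P:10>5 Q:9>3 R:12>9 S:9>8 T:11>8)
P2 drop Q (P beats it: A:9>7 B:11>1 D:9>3)
P2 drop R (T beats it: A:11>9 B:9>2 D:11>5)
P2 drop S (P beats it: A:9>3 B:11>6 D:9>4)
P1 drop A (B beats it: P:10>8 T:11>3)
P1→{B,D} P2→{P,T}

Remaining: P1:{B,D} P2:{P,T}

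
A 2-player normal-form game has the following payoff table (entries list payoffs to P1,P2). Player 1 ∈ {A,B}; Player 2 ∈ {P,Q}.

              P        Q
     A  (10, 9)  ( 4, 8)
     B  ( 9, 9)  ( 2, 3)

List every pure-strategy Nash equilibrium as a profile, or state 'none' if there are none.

(A,P): NE
(A,Q): not NE [P2→P gives 9>8]
(B,P): not NE [P1→A gives 10>9]
(B,Q): not NE [P1→A gives 4>2; P2→P gives 9>3]

PSNE = {(A,P)}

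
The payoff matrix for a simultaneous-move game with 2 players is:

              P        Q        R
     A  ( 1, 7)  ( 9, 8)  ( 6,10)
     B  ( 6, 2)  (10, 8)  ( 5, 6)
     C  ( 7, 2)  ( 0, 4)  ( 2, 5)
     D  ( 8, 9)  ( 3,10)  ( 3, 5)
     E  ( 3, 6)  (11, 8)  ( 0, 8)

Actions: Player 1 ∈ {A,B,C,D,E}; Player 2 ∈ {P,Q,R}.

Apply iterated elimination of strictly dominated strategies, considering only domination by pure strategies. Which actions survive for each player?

Survivors P1:{A,B,E} P2:{Q,R}

P1 drop C (D beats it: P:8>7 Q:3>0 R:3>2)
P2 drop P (Q beats it: A:8>7 B:8>2 D:10>9 E:8>6)
P1 drop D (A beats it: Q:9>3 R:6>3)
P1→{A,B,E} P2→{Q,R}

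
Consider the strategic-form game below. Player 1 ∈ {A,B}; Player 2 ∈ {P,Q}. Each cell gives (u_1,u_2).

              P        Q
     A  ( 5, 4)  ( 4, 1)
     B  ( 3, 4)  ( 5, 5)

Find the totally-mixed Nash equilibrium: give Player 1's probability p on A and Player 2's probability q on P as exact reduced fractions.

P1 indiff ⇒ q·5+(1-q)·4 = q·3+(1-q)·5 ⇒ q(2) = (1-q)(1) ⇒ q = 1/3
P2 indiff ⇒ p·4+(1-p)·4 = p·1+(1-p)·5 ⇒ p(3) = (1-p)(1) ⇒ p = 1/4

(p,q) = (1/4, 1/3)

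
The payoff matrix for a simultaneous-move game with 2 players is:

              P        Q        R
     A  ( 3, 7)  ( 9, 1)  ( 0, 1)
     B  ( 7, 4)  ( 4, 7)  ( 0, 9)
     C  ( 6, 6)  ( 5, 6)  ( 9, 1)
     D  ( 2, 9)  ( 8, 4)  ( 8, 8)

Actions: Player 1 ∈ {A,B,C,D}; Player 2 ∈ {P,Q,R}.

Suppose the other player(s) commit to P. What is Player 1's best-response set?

P1 best: {B}

u_1(A vs P) = 3
u_1(B vs P) = 7
u_1(C vs P) = 6
u_1(D vs P) = 2
max payoff 7 at {B}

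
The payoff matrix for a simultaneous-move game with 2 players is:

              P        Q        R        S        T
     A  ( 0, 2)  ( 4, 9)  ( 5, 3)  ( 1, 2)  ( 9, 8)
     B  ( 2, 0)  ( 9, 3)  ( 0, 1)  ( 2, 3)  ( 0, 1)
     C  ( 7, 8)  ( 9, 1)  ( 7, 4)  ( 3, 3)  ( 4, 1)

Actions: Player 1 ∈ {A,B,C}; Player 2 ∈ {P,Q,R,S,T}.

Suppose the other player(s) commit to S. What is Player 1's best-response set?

argmax u_1 = {C}

u_1(A vs S) = 1
u_1(B vs S) = 2
u_1(C vs S) = 3
max payoff 3 at {C}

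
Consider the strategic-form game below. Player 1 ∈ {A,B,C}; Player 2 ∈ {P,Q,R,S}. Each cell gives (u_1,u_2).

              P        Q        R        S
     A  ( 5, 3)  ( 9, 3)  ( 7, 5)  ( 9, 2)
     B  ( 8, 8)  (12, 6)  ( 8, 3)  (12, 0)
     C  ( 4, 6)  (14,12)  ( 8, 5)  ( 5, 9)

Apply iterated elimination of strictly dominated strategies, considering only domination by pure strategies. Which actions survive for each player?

IESDS → P1:{B,C} P2:{P,Q}

P1 drop A (B beats it: P:8>5 Q:12>9 R:8>7 S:12>9)
P2 drop R (P beats it: B:8>3 C:6>5)
P2 drop S (Q beats it: B:6>0 C:12>9)
P1→{B,C} P2→{P,Q}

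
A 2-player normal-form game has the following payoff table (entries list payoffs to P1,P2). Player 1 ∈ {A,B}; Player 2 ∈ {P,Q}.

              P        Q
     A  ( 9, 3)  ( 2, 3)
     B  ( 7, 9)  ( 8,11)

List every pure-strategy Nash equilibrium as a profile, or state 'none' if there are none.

NE set: (A,P), (B,Q)

(A,P): NE
(A,Q): not NE [P1→B gives 8>2]
(B,P): not NE [P1→A gives 9>7; P2→Q gives 11>9]
(B,Q): NE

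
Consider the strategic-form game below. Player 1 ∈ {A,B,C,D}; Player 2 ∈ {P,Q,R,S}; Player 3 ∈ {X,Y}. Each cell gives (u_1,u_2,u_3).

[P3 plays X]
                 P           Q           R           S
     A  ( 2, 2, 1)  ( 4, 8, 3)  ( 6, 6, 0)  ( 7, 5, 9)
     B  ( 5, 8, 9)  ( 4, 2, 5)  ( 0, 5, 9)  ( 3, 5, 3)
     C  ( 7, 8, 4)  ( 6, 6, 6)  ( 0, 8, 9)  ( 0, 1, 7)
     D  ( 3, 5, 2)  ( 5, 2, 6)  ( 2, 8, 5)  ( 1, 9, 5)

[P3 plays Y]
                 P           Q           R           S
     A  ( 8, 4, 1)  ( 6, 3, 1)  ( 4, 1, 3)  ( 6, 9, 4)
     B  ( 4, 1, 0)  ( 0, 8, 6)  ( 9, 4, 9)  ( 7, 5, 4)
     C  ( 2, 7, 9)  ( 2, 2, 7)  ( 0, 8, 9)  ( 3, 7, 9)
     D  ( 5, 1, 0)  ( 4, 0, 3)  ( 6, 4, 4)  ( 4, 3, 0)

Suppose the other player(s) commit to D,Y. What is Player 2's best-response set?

P2 best: {R}

u_2(P vs D,Y) = 1
u_2(Q vs D,Y) = 0
u_2(R vs D,Y) = 4
u_2(S vs D,Y) = 3
max payoff 4 at {R}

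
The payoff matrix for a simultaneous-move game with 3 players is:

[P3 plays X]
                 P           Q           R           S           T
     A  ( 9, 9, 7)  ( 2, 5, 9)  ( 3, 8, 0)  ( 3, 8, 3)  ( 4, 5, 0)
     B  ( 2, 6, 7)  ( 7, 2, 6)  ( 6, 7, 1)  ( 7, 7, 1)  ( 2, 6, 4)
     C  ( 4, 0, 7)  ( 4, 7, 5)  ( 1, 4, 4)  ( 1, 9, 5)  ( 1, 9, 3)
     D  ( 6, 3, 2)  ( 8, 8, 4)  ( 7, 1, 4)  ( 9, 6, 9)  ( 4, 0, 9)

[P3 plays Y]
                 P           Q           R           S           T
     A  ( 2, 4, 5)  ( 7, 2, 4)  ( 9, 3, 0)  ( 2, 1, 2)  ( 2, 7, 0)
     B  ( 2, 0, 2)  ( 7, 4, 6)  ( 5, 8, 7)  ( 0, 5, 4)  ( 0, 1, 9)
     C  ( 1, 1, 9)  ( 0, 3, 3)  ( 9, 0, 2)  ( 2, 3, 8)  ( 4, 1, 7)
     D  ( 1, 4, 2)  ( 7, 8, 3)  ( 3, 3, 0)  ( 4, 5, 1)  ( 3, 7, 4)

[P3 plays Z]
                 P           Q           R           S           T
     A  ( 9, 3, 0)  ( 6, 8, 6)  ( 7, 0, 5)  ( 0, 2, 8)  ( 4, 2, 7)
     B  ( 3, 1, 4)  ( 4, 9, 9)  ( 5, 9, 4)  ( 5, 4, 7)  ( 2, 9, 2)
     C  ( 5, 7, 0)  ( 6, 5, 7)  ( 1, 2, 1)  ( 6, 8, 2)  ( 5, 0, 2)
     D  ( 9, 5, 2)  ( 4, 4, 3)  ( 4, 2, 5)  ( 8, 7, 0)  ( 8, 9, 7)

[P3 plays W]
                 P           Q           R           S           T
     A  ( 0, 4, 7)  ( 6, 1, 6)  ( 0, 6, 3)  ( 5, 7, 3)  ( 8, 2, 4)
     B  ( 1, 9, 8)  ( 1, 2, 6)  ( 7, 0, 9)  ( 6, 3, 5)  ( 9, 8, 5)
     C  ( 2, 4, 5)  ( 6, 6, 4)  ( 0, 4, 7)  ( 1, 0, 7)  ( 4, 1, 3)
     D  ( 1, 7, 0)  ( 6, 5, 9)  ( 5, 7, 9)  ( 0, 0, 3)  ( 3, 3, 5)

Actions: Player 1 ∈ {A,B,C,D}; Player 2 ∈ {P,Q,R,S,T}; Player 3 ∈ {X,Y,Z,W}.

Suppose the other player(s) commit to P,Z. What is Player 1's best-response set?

u_1(A vs P,Z) = 9
u_1(B vs P,Z) = 3
u_1(C vs P,Z) = 5
u_1(D vs P,Z) = 9
max payoff 9 at {A,D}

argmax u_1 = {A,D}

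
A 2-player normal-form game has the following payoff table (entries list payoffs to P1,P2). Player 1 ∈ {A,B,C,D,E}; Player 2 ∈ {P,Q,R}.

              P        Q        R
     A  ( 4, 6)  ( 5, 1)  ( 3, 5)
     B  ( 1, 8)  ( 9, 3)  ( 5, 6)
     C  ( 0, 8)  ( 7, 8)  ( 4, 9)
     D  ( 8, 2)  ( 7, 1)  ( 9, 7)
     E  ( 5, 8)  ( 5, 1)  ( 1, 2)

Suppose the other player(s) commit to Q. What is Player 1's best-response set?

BR_1 = {B}

u_1(A vs Q) = 5
u_1(B vs Q) = 9
u_1(C vs Q) = 7
u_1(D vs Q) = 7
u_1(E vs Q) = 5
max payoff 9 at {B}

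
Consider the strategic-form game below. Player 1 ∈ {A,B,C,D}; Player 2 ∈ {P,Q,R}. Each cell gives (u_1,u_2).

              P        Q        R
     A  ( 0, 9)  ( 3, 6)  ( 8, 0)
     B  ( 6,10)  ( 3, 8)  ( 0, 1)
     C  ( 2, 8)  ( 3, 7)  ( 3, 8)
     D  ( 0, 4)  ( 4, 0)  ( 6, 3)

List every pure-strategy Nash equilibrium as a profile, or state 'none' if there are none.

NE set: (B,P)

(A,P): not NE [P1→B gives 6>0]
(A,Q): not NE [P1→D gives 4>3; P2→P gives 9>6]
(A,R): not NE [P2→P gives 9>0]
(B,P): NE
(B,Q): not NE [P1→D gives 4>3; P2→P gives 10>8]
(B,R): not NE [P1→A gives 8>0; P2→P gives 10>1]
(C,P): not NE [P1→B gives 6>2]
(C,Q): not NE [P1→D gives 4>3; P2→R gives 8>7]
(C,R): not NE [P1→A gives 8>3]
(D,P): not NE [P1→B gives 6>0]
(D,Q): not NE [P2→P gives 4>0]
(D,R): not NE [P1→A gives 8>6; P2→P gives 4>3]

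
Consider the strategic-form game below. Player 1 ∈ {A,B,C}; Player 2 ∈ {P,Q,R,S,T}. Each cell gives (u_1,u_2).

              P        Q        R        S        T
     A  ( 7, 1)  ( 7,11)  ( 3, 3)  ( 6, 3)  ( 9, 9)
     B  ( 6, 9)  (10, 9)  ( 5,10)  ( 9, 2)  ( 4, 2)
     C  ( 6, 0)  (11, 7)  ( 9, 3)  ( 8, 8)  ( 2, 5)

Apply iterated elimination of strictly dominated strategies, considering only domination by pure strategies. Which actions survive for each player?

Remaining: P1:{B,C} P2:{Q,R,S}

P2 drop P (R beats it: A:3>1 B:10>9 C:3>0)
P2 drop T (Q beats it: A:11>9 B:9>2 C:7>5)
P1 drop A (B beats it: Q:10>7 R:5>3 S:9>6)
P1→{B,C} P2→{Q,R,S}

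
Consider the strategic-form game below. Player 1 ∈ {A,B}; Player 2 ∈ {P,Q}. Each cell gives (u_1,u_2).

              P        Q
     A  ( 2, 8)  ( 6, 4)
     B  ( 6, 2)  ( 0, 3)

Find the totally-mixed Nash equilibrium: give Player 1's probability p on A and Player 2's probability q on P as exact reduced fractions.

P1 indiff ⇒ q·2+(1-q)·6 = q·6+(1-q)·0 ⇒ q(-4) = (1-q)(-6) ⇒ q = 3/5
P2 indiff ⇒ p·8+(1-p)·2 = p·4+(1-p)·3 ⇒ p(4) = (1-p)(1) ⇒ p = 1/5

p=1/5, q=3/5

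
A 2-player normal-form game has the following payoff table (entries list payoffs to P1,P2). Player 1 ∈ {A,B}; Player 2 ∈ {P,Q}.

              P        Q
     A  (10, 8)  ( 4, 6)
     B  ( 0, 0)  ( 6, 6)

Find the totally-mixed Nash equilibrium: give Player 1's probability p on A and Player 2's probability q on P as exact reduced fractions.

P1 indiff ⇒ q·10+(1-q)·4 = q·0+(1-q)·6 ⇒ q(10) = (1-q)(2) ⇒ q = 1/6
P2 indiff ⇒ p·8+(1-p)·0 = p·6+(1-p)·6 ⇒ p(2) = (1-p)(6) ⇒ p = 3/4

(p,q) = (3/4, 1/6)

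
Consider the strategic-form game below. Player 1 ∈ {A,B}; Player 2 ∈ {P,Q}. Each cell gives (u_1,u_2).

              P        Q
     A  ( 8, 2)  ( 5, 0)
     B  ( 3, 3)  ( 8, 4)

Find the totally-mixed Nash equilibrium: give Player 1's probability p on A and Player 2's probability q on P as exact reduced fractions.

P1 indiff ⇒ q·8+(1-q)·5 = q·3+(1-q)·8 ⇒ q(5) = (1-q)(3) ⇒ q = 3/8
P2 indiff ⇒ p·2+(1-p)·3 = p·0+(1-p)·4 ⇒ p(2) = (1-p)(1) ⇒ p = 1/3

(p,q) = (1/3, 3/8)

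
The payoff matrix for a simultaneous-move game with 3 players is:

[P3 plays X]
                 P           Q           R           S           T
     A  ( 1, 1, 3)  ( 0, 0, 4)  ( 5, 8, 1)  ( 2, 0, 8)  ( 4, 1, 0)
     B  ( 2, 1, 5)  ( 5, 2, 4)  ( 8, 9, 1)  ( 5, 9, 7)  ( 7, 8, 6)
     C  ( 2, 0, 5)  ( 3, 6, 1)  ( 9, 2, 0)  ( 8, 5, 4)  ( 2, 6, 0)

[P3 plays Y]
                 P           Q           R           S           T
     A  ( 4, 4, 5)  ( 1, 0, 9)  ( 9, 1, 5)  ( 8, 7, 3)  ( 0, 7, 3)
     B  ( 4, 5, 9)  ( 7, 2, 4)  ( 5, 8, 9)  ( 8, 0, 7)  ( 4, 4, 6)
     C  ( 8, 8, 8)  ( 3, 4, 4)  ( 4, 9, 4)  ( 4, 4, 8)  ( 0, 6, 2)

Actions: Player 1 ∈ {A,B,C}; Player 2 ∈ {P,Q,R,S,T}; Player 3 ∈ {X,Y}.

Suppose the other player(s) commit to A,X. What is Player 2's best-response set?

u_2(P vs A,X) = 1
u_2(Q vs A,X) = 0
u_2(R vs A,X) = 8
u_2(S vs A,X) = 0
u_2(T vs A,X) = 1
max payoff 8 at {R}

BR_2 = {R}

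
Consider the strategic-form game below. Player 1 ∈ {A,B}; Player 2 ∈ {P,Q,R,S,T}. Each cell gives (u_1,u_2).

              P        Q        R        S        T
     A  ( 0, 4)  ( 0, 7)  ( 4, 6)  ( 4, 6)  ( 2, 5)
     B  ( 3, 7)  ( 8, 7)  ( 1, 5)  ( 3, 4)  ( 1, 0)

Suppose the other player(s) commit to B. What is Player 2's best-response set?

u_2(P vs B) = 7
u_2(Q vs B) = 7
u_2(R vs B) = 5
u_2(S vs B) = 4
u_2(T vs B) = 0
max payoff 7 at {P,Q}

argmax u_2 = {P,Q}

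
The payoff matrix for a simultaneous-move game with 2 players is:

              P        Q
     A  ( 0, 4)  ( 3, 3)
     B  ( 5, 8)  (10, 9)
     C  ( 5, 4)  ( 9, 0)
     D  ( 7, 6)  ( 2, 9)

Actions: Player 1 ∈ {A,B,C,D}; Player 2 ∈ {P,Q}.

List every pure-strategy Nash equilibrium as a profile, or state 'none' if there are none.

NE set: (B,Q)

(A,P): not NE [P1→D gives 7>0]
(A,Q): not NE [P1→B gives 10>3; P2→P gives 4>3]
(B,P): not NE [P1→D gives 7>5; P2→Q gives 9>8]
(B,Q): NE
(C,P): not NE [P1→D gives 7>5]
(C,Q): not NE [P1→B gives 10>9; P2→P gives 4>0]
(D,P): not NE [P2→Q gives 9>6]
(D,Q): not NE [P1→B gives 10>2]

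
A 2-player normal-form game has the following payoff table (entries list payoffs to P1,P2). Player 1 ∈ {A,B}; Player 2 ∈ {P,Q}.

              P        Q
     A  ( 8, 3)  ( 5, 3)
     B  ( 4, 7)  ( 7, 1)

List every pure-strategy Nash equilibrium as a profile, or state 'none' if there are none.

(A,P): NE
(A,Q): not NE [P1→B gives 7>5]
(B,P): not NE [P1→A gives 8>4]
(B,Q): not NE [P2→P gives 7>1]

PSNE = {(A,P)}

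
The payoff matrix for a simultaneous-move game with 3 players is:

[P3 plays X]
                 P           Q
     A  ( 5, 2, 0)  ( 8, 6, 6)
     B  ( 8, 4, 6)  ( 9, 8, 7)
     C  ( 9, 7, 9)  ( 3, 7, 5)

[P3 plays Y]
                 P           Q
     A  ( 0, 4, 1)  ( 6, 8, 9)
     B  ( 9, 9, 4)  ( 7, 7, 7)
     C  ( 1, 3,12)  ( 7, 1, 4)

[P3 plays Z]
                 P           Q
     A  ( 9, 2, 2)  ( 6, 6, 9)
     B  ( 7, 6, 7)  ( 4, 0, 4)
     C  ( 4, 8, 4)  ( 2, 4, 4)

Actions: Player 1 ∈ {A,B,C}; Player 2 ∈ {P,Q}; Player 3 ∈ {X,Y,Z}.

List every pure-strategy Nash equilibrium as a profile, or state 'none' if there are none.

Nash profiles: (A,Q,Z), (B,Q,X)

(A,P,X): not NE [P1→C gives 9>5; P2→Q gives 6>2; P3→Z gives 2>0]
(A,P,Y): not NE [P1→B gives 9>0; P2→Q gives 8>4; P3→Z gives 2>1]
(A,P,Z): not NE [P2→Q gives 6>2]
(A,Q,X): not NE [P1→B gives 9>8; P3→Z gives 9>6]
(A,Q,Y): not NE [P1→C gives 7>6]
(A,Q,Z): NE
(B,P,X): not NE [P1→C gives 9>8; P2→Q gives 8>4; P3→Z gives 7>6]
(B,P,Y): not NE [P3→Z gives 7>4]
(B,P,Z): not NE [P1→A gives 9>7]
(B,Q,X): NE
(B,Q,Y): not NE [P2→P gives 9>7]
(B,Q,Z): not NE [P1→A gives 6>4; P2→P gives 6>0; P3→Y gives 7>4]
(C,P,X): not NE [P3→Y gives 12>9]
(C,P,Y): not NE [P1→B gives 9>1]
(C,P,Z): not NE [P1→A gives 9>4; P3→Y gives 12>4]
(C,Q,X): not NE [P1→B gives 9>3]
(C,Q,Y): not NE [P2→P gives 3>1; P3→X gives 5>4]
(C,Q,Z): not NE [P1→A gives 6>2; P2→P gives 8>4; P3→X gives 5>4]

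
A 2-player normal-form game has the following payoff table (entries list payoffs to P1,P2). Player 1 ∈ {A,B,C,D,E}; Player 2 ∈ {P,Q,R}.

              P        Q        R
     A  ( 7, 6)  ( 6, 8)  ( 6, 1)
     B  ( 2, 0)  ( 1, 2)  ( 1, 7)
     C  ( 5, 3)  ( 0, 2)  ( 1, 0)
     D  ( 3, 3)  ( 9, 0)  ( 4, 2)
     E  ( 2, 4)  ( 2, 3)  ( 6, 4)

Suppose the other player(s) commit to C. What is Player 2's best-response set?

BR_2 = {P}

u_2(P vs C) = 3
u_2(Q vs C) = 2
u_2(R vs C) = 0
max payoff 3 at {P}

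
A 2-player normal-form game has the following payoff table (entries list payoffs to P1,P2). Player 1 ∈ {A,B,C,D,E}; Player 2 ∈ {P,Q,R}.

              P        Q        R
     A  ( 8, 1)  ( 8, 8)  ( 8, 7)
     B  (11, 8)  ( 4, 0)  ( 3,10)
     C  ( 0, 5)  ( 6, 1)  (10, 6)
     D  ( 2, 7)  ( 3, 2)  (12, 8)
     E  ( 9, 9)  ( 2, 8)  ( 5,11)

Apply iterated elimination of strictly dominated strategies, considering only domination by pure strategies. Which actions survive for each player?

P2 drop P (R beats it: A:7>1 B:10>8 C:6>5 D:8>7 E:11>9)
P1 drop B (A beats it: Q:8>4 R:8>3)
P1 drop E (A beats it: Q:8>2 R:8>5)
P1→{A,C,D} P2→{Q,R}

IESDS → P1:{A,C,D} P2:{Q,R}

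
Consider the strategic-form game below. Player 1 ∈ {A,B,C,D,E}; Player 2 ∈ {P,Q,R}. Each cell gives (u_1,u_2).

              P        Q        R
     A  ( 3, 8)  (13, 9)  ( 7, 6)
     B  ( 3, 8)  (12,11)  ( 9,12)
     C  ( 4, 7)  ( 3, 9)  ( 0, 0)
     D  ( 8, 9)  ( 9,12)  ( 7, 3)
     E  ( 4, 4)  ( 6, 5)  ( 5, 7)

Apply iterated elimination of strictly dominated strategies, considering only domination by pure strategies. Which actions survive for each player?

Survivors P1:{A,B} P2:{Q,R}

P1 drop C (D beats it: P:8>4 Q:9>3 R:7>0)
P1 drop E (D beats it: P:8>4 Q:9>6 R:7>5)
P2 drop P (Q beats it: A:9>8 B:11>8 D:12>9)
P1 drop D (B beats it: Q:12>9 R:9>7)
P1→{A,B} P2→{Q,R}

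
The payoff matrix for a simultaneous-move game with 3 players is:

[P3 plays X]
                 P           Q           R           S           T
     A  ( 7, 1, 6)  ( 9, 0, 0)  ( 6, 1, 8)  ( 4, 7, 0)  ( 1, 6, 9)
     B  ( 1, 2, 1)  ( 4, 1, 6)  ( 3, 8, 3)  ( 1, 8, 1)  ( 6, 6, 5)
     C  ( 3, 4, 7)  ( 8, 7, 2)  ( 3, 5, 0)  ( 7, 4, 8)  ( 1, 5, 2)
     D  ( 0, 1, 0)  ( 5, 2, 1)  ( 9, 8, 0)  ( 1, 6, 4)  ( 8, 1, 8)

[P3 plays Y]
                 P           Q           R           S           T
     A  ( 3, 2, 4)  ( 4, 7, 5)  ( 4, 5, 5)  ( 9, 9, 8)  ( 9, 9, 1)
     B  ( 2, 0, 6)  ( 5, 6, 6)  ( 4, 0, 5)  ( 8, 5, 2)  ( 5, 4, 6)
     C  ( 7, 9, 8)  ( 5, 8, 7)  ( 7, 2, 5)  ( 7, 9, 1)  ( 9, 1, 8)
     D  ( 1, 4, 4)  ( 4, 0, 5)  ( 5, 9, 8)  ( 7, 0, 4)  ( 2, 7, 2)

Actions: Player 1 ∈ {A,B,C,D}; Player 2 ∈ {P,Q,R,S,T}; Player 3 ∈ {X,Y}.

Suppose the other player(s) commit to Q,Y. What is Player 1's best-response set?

u_1(A vs Q,Y) = 4
u_1(B vs Q,Y) = 5
u_1(C vs Q,Y) = 5
u_1(D vs Q,Y) = 4
max payoff 5 at {B,C}

BR_1 = {B,C}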